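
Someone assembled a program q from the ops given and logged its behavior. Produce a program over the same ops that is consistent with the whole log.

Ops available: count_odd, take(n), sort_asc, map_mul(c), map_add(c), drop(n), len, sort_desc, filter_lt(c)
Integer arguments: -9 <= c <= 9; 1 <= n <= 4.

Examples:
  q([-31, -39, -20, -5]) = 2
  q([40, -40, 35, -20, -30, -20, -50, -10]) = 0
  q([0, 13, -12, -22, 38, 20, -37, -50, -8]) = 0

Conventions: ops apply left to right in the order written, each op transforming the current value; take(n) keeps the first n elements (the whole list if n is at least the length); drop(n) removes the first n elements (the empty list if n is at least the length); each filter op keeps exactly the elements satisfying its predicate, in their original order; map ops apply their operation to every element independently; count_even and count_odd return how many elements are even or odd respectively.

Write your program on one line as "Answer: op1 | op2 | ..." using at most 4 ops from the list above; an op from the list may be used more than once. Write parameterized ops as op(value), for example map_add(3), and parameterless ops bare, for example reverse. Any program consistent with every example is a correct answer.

drop(1) | take(4) | filter_lt(3) | count_odd

Check, running the answer program on each example:
  [-31, -39, -20, -5] -> [-39, -20, -5] -> [-39, -20, -5] -> [-39, -20, -5] -> 2
  [40, -40, 35, -20, -30, -20, -50, -10] -> [-40, 35, -20, -30, -20, -50, -10] -> [-40, 35, -20, -30] -> [-40, -20, -30] -> 0
  [0, 13, -12, -22, 38, 20, -37, -50, -8] -> [13, -12, -22, 38, 20, -37, -50, -8] -> [13, -12, -22, 38] -> [-12, -22] -> 0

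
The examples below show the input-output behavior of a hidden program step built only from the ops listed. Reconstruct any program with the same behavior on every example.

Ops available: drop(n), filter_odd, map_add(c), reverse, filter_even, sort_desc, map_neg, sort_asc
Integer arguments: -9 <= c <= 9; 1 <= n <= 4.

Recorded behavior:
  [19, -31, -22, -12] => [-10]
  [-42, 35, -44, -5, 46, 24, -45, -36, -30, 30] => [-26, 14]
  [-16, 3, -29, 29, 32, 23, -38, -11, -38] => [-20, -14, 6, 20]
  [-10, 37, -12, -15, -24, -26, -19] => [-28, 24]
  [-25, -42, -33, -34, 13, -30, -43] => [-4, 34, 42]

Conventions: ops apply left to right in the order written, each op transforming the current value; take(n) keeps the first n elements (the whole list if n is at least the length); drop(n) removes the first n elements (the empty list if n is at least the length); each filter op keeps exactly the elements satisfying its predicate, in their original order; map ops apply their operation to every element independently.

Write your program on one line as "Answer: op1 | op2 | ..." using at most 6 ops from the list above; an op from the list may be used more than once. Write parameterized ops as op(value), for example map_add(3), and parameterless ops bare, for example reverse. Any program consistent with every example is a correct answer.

map_add(-9) | sort_asc | drop(3) | filter_even | reverse | map_neg

Check, running the answer program on each example:
  [19, -31, -22, -12] -> [10, -40, -31, -21] -> [-40, -31, -21, 10] -> [10] -> [10] -> [10] -> [-10]
  [-42, 35, -44, -5, 46, 24, -45, -36, -30, 30] -> [-51, 26, -53, -14, 37, 15, -54, -45, -39, 21] -> [-54, -53, -51, -45, -39, -14, 15, 21, 26, 37] -> [-45, -39, -14, 15, 21, 26, 37] -> [-14, 26] -> [26, -14] -> [-26, 14]
  [-16, 3, -29, 29, 32, 23, -38, -11, -38] -> [-25, -6, -38, 20, 23, 14, -47, -20, -47] -> [-47, -47, -38, -25, -20, -6, 14, 20, 23] -> [-25, -20, -6, 14, 20, 23] -> [-20, -6, 14, 20] -> [20, 14, -6, -20] -> [-20, -14, 6, 20]
  [-10, 37, -12, -15, -24, -26, -19] -> [-19, 28, -21, -24, -33, -35, -28] -> [-35, -33, -28, -24, -21, -19, 28] -> [-24, -21, -19, 28] -> [-24, 28] -> [28, -24] -> [-28, 24]
  [-25, -42, -33, -34, 13, -30, -43] -> [-34, -51, -42, -43, 4, -39, -52] -> [-52, -51, -43, -42, -39, -34, 4] -> [-42, -39, -34, 4] -> [-42, -34, 4] -> [4, -34, -42] -> [-4, 34, 42]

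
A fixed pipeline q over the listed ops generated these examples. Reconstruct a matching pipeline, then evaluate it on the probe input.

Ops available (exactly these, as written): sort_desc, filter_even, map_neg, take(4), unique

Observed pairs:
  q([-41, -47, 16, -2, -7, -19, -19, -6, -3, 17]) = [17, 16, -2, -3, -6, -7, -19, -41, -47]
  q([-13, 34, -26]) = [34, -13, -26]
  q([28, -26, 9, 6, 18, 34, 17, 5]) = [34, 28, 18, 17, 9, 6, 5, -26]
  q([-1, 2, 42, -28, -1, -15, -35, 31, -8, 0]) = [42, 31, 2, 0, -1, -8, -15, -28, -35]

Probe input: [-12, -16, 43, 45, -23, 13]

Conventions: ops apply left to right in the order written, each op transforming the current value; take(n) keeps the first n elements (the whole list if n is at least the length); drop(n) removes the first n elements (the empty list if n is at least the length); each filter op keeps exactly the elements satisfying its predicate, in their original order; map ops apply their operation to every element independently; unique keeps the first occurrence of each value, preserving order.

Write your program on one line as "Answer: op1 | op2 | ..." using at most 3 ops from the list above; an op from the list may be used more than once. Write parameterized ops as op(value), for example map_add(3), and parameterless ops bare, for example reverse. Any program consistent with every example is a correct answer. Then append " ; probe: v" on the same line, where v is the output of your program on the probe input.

sort_desc | unique ; probe: [45, 43, 13, -12, -16, -23]

Check, running the answer program on each example:
  [-41, -47, 16, -2, -7, -19, -19, -6, -3, 17] -> [17, 16, -2, -3, -6, -7, -19, -19, -41, -47] -> [17, 16, -2, -3, -6, -7, -19, -41, -47]
  [-13, 34, -26] -> [34, -13, -26] -> [34, -13, -26]
  [28, -26, 9, 6, 18, 34, 17, 5] -> [34, 28, 18, 17, 9, 6, 5, -26] -> [34, 28, 18, 17, 9, 6, 5, -26]
  [-1, 2, 42, -28, -1, -15, -35, 31, -8, 0] -> [42, 31, 2, 0, -1, -1, -8, -15, -28, -35] -> [42, 31, 2, 0, -1, -8, -15, -28, -35]
  probe: [-12, -16, 43, 45, -23, 13] -> [45, 43, 13, -12, -16, -23] -> [45, 43, 13, -12, -16, -23]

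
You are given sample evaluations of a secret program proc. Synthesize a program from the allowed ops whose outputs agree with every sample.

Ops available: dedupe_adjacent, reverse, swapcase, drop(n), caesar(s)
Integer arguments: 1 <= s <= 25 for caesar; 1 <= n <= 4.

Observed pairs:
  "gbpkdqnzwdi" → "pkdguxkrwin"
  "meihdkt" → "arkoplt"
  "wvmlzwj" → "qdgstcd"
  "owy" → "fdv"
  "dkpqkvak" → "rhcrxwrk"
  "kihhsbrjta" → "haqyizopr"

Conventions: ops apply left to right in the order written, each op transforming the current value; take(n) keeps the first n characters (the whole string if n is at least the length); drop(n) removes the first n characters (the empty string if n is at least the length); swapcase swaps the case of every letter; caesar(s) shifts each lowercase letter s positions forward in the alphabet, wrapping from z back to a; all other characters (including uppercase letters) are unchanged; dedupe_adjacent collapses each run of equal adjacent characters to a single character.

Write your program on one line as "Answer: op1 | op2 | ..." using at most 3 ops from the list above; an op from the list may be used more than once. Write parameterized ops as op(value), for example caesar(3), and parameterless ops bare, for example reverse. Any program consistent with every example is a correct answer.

caesar(7) | reverse | dedupe_adjacent

Check, running the answer program on each example:
  "gbpkdqnzwdi" -> "niwrkxugdkp" -> "pkdguxkrwin" -> "pkdguxkrwin"
  "meihdkt" -> "tlpokra" -> "arkoplt" -> "arkoplt"
  "wvmlzwj" -> "dctsgdq" -> "qdgstcd" -> "qdgstcd"
  "owy" -> "vdf" -> "fdv" -> "fdv"
  "dkpqkvak" -> "krwxrchr" -> "rhcrxwrk" -> "rhcrxwrk"
  "kihhsbrjta" -> "rpooziyqah" -> "haqyizoopr" -> "haqyizopr"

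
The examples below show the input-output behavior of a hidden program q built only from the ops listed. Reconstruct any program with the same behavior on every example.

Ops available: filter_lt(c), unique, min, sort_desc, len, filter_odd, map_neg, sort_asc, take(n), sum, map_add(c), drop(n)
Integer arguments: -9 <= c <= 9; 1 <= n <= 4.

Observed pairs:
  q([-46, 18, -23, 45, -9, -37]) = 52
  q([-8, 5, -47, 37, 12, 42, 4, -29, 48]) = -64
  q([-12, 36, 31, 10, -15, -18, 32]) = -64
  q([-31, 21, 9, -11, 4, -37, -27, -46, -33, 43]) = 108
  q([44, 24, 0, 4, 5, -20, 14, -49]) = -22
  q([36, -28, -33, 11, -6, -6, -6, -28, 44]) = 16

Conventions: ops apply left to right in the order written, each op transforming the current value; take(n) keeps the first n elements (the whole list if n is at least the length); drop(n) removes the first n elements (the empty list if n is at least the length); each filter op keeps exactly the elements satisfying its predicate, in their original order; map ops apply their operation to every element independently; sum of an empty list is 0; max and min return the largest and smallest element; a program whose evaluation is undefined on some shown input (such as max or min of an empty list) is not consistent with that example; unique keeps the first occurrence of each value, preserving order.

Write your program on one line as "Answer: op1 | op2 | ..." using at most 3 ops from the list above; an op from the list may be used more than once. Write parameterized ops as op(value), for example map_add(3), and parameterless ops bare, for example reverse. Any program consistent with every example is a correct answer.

map_neg | sum

Check, running the answer program on each example:
  [-46, 18, -23, 45, -9, -37] -> [46, -18, 23, -45, 9, 37] -> 52
  [-8, 5, -47, 37, 12, 42, 4, -29, 48] -> [8, -5, 47, -37, -12, -42, -4, 29, -48] -> -64
  [-12, 36, 31, 10, -15, -18, 32] -> [12, -36, -31, -10, 15, 18, -32] -> -64
  [-31, 21, 9, -11, 4, -37, -27, -46, -33, 43] -> [31, -21, -9, 11, -4, 37, 27, 46, 33, -43] -> 108
  [44, 24, 0, 4, 5, -20, 14, -49] -> [-44, -24, 0, -4, -5, 20, -14, 49] -> -22
  [36, -28, -33, 11, -6, -6, -6, -28, 44] -> [-36, 28, 33, -11, 6, 6, 6, 28, -44] -> 16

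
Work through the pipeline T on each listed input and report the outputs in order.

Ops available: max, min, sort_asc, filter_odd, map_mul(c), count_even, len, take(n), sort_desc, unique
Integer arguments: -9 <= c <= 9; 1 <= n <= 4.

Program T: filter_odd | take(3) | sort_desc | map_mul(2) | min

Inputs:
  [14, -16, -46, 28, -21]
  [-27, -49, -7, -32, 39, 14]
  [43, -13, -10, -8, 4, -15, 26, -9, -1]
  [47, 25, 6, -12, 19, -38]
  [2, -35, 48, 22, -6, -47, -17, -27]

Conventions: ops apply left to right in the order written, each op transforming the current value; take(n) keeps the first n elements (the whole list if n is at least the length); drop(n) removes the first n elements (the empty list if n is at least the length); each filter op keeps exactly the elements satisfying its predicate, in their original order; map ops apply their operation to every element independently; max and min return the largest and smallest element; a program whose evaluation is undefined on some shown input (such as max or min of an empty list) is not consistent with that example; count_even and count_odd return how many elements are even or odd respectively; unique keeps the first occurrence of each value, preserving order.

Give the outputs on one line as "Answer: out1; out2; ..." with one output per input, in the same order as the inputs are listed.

-42; -98; -30; 38; -94

Execution, op by op:
  [14, -16, -46, 28, -21] -> [-21] -> [-21] -> [-21] -> [-42] -> -42
  [-27, -49, -7, -32, 39, 14] -> [-27, -49, -7, 39] -> [-27, -49, -7] -> [-7, -27, -49] -> [-14, -54, -98] -> -98
  [43, -13, -10, -8, 4, -15, 26, -9, -1] -> [43, -13, -15, -9, -1] -> [43, -13, -15] -> [43, -13, -15] -> [86, -26, -30] -> -30
  [47, 25, 6, -12, 19, -38] -> [47, 25, 19] -> [47, 25, 19] -> [47, 25, 19] -> [94, 50, 38] -> 38
  [2, -35, 48, 22, -6, -47, -17, -27] -> [-35, -47, -17, -27] -> [-35, -47, -17] -> [-17, -35, -47] -> [-34, -70, -94] -> -94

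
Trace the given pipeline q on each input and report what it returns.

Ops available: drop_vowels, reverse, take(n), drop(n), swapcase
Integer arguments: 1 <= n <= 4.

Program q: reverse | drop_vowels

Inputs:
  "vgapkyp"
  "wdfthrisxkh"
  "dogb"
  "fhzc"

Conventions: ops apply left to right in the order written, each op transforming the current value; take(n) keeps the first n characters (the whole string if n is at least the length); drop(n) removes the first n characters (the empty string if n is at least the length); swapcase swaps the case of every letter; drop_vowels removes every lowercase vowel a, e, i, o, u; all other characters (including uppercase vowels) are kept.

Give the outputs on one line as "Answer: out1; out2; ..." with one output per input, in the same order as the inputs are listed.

Execution, op by op:
  "vgapkyp" -> "pykpagv" -> "pykpgv"
  "wdfthrisxkh" -> "hkxsirhtfdw" -> "hkxsrhtfdw"
  "dogb" -> "bgod" -> "bgd"
  "fhzc" -> "czhf" -> "czhf"

"pykpgv"; "hkxsrhtfdw"; "bgd"; "czhf"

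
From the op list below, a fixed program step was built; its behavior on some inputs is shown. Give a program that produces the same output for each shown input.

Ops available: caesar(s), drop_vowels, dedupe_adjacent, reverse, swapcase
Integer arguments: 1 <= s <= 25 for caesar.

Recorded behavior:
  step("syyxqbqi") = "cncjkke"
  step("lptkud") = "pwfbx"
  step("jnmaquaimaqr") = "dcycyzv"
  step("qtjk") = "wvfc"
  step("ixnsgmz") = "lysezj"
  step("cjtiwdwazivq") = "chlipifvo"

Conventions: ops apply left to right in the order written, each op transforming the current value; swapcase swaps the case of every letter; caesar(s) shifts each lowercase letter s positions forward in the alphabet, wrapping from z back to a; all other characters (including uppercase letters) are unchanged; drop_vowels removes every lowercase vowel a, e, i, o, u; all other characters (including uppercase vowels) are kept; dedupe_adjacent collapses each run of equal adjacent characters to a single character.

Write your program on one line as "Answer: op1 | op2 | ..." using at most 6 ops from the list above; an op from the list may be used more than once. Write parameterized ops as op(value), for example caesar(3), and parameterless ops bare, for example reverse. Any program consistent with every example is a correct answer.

reverse | drop_vowels | reverse | caesar(11) | reverse | caesar(1)

Check, running the answer program on each example:
  "syyxqbqi" -> "iqbqxyys" -> "qbqxyys" -> "syyxqbq" -> "djjibmb" -> "bmbijjd" -> "cncjkke"
  "lptkud" -> "duktpl" -> "dktpl" -> "lptkd" -> "waevo" -> "oveaw" -> "pwfbx"
  "jnmaquaimaqr" -> "rqamiauqamnj" -> "rqmqmnj" -> "jnmqmqr" -> "uyxbxbc" -> "cbxbxyu" -> "dcycyzv"
  "qtjk" -> "kjtq" -> "kjtq" -> "qtjk" -> "beuv" -> "vueb" -> "wvfc"
  "ixnsgmz" -> "zmgsnxi" -> "zmgsnx" -> "xnsgmz" -> "iydrxk" -> "kxrdyi" -> "lysezj"
  "cjtiwdwazivq" -> "qvizawdwitjc" -> "qvzwdwtjc" -> "cjtwdwzvq" -> "nuehohkgb" -> "bgkhoheun" -> "chlipifvo"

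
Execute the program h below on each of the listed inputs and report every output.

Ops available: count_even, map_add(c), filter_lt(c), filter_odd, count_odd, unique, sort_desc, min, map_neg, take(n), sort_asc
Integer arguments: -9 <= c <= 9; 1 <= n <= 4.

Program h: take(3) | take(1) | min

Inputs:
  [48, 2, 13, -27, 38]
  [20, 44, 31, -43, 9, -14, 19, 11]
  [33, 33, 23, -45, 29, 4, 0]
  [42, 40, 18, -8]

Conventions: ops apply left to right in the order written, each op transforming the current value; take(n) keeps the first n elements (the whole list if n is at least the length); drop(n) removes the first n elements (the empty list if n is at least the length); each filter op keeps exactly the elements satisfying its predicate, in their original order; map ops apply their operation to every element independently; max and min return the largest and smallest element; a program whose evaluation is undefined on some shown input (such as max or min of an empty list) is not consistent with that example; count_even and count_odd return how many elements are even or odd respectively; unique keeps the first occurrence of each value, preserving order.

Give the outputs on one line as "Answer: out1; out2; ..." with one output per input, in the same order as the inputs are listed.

Execution, op by op:
  [48, 2, 13, -27, 38] -> [48, 2, 13] -> [48] -> 48
  [20, 44, 31, -43, 9, -14, 19, 11] -> [20, 44, 31] -> [20] -> 20
  [33, 33, 23, -45, 29, 4, 0] -> [33, 33, 23] -> [33] -> 33
  [42, 40, 18, -8] -> [42, 40, 18] -> [42] -> 42

48; 20; 33; 42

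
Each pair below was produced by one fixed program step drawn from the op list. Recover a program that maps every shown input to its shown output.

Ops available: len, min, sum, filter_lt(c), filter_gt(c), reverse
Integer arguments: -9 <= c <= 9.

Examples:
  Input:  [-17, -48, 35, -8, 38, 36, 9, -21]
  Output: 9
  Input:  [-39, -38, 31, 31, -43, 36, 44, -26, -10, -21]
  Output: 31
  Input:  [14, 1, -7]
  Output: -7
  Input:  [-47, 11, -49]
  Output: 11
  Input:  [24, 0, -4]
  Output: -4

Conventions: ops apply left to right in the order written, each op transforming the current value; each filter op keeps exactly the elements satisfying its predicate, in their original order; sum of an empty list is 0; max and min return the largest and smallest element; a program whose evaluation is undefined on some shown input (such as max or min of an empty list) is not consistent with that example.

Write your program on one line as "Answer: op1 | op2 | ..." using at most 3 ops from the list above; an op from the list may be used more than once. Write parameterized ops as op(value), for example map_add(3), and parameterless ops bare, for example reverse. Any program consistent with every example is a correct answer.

filter_gt(-8) | reverse | min

Check, running the answer program on each example:
  [-17, -48, 35, -8, 38, 36, 9, -21] -> [35, 38, 36, 9] -> [9, 36, 38, 35] -> 9
  [-39, -38, 31, 31, -43, 36, 44, -26, -10, -21] -> [31, 31, 36, 44] -> [44, 36, 31, 31] -> 31
  [14, 1, -7] -> [14, 1, -7] -> [-7, 1, 14] -> -7
  [-47, 11, -49] -> [11] -> [11] -> 11
  [24, 0, -4] -> [24, 0, -4] -> [-4, 0, 24] -> -4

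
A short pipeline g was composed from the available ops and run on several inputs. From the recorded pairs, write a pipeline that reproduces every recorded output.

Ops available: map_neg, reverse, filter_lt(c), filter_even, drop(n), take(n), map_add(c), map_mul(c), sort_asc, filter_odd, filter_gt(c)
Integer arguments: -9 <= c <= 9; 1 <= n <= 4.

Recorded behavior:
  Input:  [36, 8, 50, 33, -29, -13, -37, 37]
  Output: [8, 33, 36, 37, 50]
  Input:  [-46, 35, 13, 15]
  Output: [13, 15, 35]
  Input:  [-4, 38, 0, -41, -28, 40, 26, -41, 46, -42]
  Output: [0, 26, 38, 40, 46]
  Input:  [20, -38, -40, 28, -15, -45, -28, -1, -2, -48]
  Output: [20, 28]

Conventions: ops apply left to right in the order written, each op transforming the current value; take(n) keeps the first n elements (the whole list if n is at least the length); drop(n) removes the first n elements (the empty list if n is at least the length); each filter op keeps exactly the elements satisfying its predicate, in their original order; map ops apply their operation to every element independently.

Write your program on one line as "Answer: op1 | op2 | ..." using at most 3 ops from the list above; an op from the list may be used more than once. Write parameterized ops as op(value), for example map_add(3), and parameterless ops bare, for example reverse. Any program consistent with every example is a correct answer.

reverse | filter_gt(-1) | sort_asc

Check, running the answer program on each example:
  [36, 8, 50, 33, -29, -13, -37, 37] -> [37, -37, -13, -29, 33, 50, 8, 36] -> [37, 33, 50, 8, 36] -> [8, 33, 36, 37, 50]
  [-46, 35, 13, 15] -> [15, 13, 35, -46] -> [15, 13, 35] -> [13, 15, 35]
  [-4, 38, 0, -41, -28, 40, 26, -41, 46, -42] -> [-42, 46, -41, 26, 40, -28, -41, 0, 38, -4] -> [46, 26, 40, 0, 38] -> [0, 26, 38, 40, 46]
  [20, -38, -40, 28, -15, -45, -28, -1, -2, -48] -> [-48, -2, -1, -28, -45, -15, 28, -40, -38, 20] -> [28, 20] -> [20, 28]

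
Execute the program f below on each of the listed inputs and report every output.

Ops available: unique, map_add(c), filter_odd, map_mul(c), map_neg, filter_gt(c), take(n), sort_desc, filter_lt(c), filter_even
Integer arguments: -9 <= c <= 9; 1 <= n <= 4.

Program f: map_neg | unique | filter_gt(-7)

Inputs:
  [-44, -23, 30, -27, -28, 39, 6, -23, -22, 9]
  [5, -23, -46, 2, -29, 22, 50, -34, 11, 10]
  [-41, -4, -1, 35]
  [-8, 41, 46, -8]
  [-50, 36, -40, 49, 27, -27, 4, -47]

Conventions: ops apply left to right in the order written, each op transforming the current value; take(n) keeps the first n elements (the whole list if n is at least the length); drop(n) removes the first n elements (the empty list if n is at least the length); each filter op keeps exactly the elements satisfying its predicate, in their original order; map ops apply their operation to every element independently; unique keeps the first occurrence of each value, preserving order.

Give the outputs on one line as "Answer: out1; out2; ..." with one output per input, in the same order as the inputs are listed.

[44, 23, 27, 28, -6, 22]; [-5, 23, 46, -2, 29, 34]; [41, 4, 1]; [8]; [50, 40, 27, -4, 47]

Execution, op by op:
  [-44, -23, 30, -27, -28, 39, 6, -23, -22, 9] -> [44, 23, -30, 27, 28, -39, -6, 23, 22, -9] -> [44, 23, -30, 27, 28, -39, -6, 22, -9] -> [44, 23, 27, 28, -6, 22]
  [5, -23, -46, 2, -29, 22, 50, -34, 11, 10] -> [-5, 23, 46, -2, 29, -22, -50, 34, -11, -10] -> [-5, 23, 46, -2, 29, -22, -50, 34, -11, -10] -> [-5, 23, 46, -2, 29, 34]
  [-41, -4, -1, 35] -> [41, 4, 1, -35] -> [41, 4, 1, -35] -> [41, 4, 1]
  [-8, 41, 46, -8] -> [8, -41, -46, 8] -> [8, -41, -46] -> [8]
  [-50, 36, -40, 49, 27, -27, 4, -47] -> [50, -36, 40, -49, -27, 27, -4, 47] -> [50, -36, 40, -49, -27, 27, -4, 47] -> [50, 40, 27, -4, 47]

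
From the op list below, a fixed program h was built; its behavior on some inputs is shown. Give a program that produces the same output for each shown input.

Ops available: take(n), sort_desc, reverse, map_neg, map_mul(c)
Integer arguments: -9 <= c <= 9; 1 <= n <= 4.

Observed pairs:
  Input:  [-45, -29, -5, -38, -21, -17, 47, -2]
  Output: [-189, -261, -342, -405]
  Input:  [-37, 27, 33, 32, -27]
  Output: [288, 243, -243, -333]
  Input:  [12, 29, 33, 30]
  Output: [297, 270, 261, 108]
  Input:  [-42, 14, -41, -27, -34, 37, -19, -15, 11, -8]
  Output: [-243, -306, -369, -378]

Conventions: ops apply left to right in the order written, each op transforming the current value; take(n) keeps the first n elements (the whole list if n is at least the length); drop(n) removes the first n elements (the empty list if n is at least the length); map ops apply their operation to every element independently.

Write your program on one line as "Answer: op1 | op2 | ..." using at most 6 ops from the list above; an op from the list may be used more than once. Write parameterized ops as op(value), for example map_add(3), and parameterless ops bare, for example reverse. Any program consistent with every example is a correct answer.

sort_desc | map_neg | reverse | map_mul(-9) | take(4) | reverse

Check, running the answer program on each example:
  [-45, -29, -5, -38, -21, -17, 47, -2] -> [47, -2, -5, -17, -21, -29, -38, -45] -> [-47, 2, 5, 17, 21, 29, 38, 45] -> [45, 38, 29, 21, 17, 5, 2, -47] -> [-405, -342, -261, -189, -153, -45, -18, 423] -> [-405, -342, -261, -189] -> [-189, -261, -342, -405]
  [-37, 27, 33, 32, -27] -> [33, 32, 27, -27, -37] -> [-33, -32, -27, 27, 37] -> [37, 27, -27, -32, -33] -> [-333, -243, 243, 288, 297] -> [-333, -243, 243, 288] -> [288, 243, -243, -333]
  [12, 29, 33, 30] -> [33, 30, 29, 12] -> [-33, -30, -29, -12] -> [-12, -29, -30, -33] -> [108, 261, 270, 297] -> [108, 261, 270, 297] -> [297, 270, 261, 108]
  [-42, 14, -41, -27, -34, 37, -19, -15, 11, -8] -> [37, 14, 11, -8, -15, -19, -27, -34, -41, -42] -> [-37, -14, -11, 8, 15, 19, 27, 34, 41, 42] -> [42, 41, 34, 27, 19, 15, 8, -11, -14, -37] -> [-378, -369, -306, -243, -171, -135, -72, 99, 126, 333] -> [-378, -369, -306, -243] -> [-243, -306, -369, -378]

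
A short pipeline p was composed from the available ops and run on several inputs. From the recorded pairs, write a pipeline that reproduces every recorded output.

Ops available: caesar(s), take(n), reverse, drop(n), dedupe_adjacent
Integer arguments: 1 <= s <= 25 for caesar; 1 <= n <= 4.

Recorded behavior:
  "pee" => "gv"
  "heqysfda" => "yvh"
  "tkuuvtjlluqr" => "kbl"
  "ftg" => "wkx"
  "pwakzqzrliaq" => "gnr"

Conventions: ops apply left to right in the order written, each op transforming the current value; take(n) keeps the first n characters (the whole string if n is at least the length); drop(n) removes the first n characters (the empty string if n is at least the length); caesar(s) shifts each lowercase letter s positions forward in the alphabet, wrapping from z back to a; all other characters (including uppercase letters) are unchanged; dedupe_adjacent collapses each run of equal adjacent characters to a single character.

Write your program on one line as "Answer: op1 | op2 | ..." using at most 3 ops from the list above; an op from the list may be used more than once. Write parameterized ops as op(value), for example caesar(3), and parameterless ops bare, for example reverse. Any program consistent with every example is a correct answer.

take(3) | dedupe_adjacent | caesar(17)

Check, running the answer program on each example:
  "pee" -> "pee" -> "pe" -> "gv"
  "heqysfda" -> "heq" -> "heq" -> "yvh"
  "tkuuvtjlluqr" -> "tku" -> "tku" -> "kbl"
  "ftg" -> "ftg" -> "ftg" -> "wkx"
  "pwakzqzrliaq" -> "pwa" -> "pwa" -> "gnr"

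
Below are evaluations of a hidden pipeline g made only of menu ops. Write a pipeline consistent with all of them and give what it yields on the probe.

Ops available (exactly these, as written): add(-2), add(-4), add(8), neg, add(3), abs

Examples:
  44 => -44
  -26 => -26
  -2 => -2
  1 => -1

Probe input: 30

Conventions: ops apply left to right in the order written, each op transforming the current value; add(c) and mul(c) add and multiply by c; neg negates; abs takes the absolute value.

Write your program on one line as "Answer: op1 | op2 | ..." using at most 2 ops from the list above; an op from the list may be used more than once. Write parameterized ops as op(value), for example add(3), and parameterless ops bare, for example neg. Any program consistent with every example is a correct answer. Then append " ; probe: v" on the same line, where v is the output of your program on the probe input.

abs | neg ; probe: -30

Check, running the answer program on each example:
  44 -> 44 -> -44
  -26 -> 26 -> -26
  -2 -> 2 -> -2
  1 -> 1 -> -1
  probe: 30 -> 30 -> -30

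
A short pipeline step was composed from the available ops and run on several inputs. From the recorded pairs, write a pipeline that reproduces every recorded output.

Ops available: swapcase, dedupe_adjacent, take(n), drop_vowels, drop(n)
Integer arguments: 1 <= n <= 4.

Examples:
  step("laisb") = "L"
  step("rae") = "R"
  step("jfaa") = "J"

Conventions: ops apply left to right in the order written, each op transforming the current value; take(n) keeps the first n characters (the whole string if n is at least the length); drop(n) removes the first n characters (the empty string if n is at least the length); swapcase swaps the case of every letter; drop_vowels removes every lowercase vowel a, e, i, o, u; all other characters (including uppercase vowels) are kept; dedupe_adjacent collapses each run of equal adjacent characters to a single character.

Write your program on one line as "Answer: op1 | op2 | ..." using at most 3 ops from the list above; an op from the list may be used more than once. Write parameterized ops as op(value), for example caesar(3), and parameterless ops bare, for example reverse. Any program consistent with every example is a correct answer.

swapcase | dedupe_adjacent | take(1)

Check, running the answer program on each example:
  "laisb" -> "LAISB" -> "LAISB" -> "L"
  "rae" -> "RAE" -> "RAE" -> "R"
  "jfaa" -> "JFAA" -> "JFA" -> "J"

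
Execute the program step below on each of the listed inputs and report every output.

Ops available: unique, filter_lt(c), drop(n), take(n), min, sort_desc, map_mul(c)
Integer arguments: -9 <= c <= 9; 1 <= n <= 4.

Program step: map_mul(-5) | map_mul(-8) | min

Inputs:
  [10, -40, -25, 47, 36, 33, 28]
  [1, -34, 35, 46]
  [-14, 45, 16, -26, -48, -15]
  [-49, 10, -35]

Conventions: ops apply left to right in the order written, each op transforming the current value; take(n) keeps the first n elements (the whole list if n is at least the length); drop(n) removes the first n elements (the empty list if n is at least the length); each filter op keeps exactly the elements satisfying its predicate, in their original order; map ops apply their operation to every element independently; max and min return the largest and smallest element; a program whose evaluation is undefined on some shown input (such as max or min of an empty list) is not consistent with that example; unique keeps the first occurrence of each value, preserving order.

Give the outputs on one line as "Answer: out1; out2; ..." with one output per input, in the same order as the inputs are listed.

-1600; -1360; -1920; -1960

Execution, op by op:
  [10, -40, -25, 47, 36, 33, 28] -> [-50, 200, 125, -235, -180, -165, -140] -> [400, -1600, -1000, 1880, 1440, 1320, 1120] -> -1600
  [1, -34, 35, 46] -> [-5, 170, -175, -230] -> [40, -1360, 1400, 1840] -> -1360
  [-14, 45, 16, -26, -48, -15] -> [70, -225, -80, 130, 240, 75] -> [-560, 1800, 640, -1040, -1920, -600] -> -1920
  [-49, 10, -35] -> [245, -50, 175] -> [-1960, 400, -1400] -> -1960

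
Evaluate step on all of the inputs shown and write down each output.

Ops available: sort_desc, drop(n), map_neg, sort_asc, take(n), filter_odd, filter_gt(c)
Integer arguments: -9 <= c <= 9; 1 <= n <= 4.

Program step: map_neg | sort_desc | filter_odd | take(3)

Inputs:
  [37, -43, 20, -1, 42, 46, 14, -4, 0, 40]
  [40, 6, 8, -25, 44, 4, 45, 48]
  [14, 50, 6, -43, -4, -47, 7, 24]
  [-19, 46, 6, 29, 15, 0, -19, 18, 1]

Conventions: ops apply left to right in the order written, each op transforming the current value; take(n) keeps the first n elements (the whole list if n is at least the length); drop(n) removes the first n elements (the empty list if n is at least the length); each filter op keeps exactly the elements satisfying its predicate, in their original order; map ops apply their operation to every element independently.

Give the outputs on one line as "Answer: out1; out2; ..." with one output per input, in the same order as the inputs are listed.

Execution, op by op:
  [37, -43, 20, -1, 42, 46, 14, -4, 0, 40] -> [-37, 43, -20, 1, -42, -46, -14, 4, 0, -40] -> [43, 4, 1, 0, -14, -20, -37, -40, -42, -46] -> [43, 1, -37] -> [43, 1, -37]
  [40, 6, 8, -25, 44, 4, 45, 48] -> [-40, -6, -8, 25, -44, -4, -45, -48] -> [25, -4, -6, -8, -40, -44, -45, -48] -> [25, -45] -> [25, -45]
  [14, 50, 6, -43, -4, -47, 7, 24] -> [-14, -50, -6, 43, 4, 47, -7, -24] -> [47, 43, 4, -6, -7, -14, -24, -50] -> [47, 43, -7] -> [47, 43, -7]
  [-19, 46, 6, 29, 15, 0, -19, 18, 1] -> [19, -46, -6, -29, -15, 0, 19, -18, -1] -> [19, 19, 0, -1, -6, -15, -18, -29, -46] -> [19, 19, -1, -15, -29] -> [19, 19, -1]

[43, 1, -37]; [25, -45]; [47, 43, -7]; [19, 19, -1]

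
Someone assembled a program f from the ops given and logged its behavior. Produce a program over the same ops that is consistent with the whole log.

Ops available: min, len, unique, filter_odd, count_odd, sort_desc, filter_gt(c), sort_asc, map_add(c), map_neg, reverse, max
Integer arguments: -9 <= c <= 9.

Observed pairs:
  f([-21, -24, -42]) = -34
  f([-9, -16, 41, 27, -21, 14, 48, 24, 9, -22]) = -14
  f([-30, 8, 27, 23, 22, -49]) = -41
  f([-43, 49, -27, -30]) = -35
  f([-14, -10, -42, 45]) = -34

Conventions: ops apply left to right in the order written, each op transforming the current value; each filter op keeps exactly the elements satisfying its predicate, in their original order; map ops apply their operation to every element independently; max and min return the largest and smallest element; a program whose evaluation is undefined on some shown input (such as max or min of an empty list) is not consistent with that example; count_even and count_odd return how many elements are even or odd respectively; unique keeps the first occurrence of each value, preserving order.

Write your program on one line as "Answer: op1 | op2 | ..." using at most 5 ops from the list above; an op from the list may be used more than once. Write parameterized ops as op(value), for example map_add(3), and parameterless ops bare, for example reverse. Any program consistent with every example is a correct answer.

map_add(8) | sort_asc | reverse | min

Check, running the answer program on each example:
  [-21, -24, -42] -> [-13, -16, -34] -> [-34, -16, -13] -> [-13, -16, -34] -> -34
  [-9, -16, 41, 27, -21, 14, 48, 24, 9, -22] -> [-1, -8, 49, 35, -13, 22, 56, 32, 17, -14] -> [-14, -13, -8, -1, 17, 22, 32, 35, 49, 56] -> [56, 49, 35, 32, 22, 17, -1, -8, -13, -14] -> -14
  [-30, 8, 27, 23, 22, -49] -> [-22, 16, 35, 31, 30, -41] -> [-41, -22, 16, 30, 31, 35] -> [35, 31, 30, 16, -22, -41] -> -41
  [-43, 49, -27, -30] -> [-35, 57, -19, -22] -> [-35, -22, -19, 57] -> [57, -19, -22, -35] -> -35
  [-14, -10, -42, 45] -> [-6, -2, -34, 53] -> [-34, -6, -2, 53] -> [53, -2, -6, -34] -> -34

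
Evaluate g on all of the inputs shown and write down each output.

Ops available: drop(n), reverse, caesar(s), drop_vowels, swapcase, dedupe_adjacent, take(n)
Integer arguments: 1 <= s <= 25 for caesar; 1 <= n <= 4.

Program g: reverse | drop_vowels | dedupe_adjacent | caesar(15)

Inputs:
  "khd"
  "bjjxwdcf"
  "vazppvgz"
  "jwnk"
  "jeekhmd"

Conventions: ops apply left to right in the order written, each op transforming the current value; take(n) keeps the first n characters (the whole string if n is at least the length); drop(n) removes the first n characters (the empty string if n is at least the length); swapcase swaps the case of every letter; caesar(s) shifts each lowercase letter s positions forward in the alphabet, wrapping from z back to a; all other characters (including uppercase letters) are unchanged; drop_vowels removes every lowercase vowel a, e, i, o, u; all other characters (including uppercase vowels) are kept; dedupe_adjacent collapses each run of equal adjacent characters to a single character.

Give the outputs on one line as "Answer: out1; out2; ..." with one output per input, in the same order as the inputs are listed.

"swz"; "urslmyq"; "ovkeok"; "zcly"; "sbwzy"

Execution, op by op:
  "khd" -> "dhk" -> "dhk" -> "dhk" -> "swz"
  "bjjxwdcf" -> "fcdwxjjb" -> "fcdwxjjb" -> "fcdwxjb" -> "urslmyq"
  "vazppvgz" -> "zgvppzav" -> "zgvppzv" -> "zgvpzv" -> "ovkeok"
  "jwnk" -> "knwj" -> "knwj" -> "knwj" -> "zcly"
  "jeekhmd" -> "dmhkeej" -> "dmhkj" -> "dmhkj" -> "sbwzy"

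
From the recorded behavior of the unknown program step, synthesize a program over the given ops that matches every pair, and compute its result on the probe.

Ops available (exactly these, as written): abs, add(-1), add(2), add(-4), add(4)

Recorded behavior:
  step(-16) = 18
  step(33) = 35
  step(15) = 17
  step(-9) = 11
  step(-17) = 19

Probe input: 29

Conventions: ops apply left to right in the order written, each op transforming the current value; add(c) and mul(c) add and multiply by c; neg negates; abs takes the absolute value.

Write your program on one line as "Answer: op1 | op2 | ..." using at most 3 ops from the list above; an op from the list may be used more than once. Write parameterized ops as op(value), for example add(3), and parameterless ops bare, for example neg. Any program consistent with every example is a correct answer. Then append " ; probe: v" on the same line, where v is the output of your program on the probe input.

abs | add(2) ; probe: 31

Check, running the answer program on each example:
  -16 -> 16 -> 18
  33 -> 33 -> 35
  15 -> 15 -> 17
  -9 -> 9 -> 11
  -17 -> 17 -> 19
  probe: 29 -> 29 -> 31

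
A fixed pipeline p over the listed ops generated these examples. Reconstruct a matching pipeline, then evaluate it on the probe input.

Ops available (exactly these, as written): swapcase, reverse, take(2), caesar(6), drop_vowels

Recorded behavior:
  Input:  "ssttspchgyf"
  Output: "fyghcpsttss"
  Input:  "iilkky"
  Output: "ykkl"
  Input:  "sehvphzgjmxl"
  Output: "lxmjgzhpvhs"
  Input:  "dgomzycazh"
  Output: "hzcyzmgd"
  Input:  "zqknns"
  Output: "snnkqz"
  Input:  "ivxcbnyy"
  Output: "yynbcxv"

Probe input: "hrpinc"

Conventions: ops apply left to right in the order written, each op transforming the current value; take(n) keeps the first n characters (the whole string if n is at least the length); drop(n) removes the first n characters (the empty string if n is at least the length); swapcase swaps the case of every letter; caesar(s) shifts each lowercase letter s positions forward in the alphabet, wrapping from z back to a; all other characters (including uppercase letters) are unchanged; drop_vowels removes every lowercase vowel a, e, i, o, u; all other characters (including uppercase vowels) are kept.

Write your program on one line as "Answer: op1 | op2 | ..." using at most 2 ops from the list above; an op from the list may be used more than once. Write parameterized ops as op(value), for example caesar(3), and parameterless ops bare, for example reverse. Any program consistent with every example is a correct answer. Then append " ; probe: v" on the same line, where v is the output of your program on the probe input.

drop_vowels | reverse ; probe: "cnprh"

Check, running the answer program on each example:
  "ssttspchgyf" -> "ssttspchgyf" -> "fyghcpsttss"
  "iilkky" -> "lkky" -> "ykkl"
  "sehvphzgjmxl" -> "shvphzgjmxl" -> "lxmjgzhpvhs"
  "dgomzycazh" -> "dgmzyczh" -> "hzcyzmgd"
  "zqknns" -> "zqknns" -> "snnkqz"
  "ivxcbnyy" -> "vxcbnyy" -> "yynbcxv"
  probe: "hrpinc" -> "hrpnc" -> "cnprh"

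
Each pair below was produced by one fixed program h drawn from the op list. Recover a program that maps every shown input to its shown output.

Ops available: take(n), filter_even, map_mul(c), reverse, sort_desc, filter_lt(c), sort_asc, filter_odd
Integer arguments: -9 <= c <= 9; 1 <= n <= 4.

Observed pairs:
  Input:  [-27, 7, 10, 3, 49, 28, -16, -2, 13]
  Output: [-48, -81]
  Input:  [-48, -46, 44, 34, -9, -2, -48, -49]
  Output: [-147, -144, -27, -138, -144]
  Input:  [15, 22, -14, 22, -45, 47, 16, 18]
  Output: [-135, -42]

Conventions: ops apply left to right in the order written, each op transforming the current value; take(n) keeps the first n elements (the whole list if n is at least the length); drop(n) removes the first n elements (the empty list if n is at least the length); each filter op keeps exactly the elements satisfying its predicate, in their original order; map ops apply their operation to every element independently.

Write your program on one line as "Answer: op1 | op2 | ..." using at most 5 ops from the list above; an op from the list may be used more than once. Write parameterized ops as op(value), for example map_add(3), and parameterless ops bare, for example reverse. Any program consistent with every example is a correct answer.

reverse | map_mul(3) | reverse | filter_lt(-8) | reverse

Check, running the answer program on each example:
  [-27, 7, 10, 3, 49, 28, -16, -2, 13] -> [13, -2, -16, 28, 49, 3, 10, 7, -27] -> [39, -6, -48, 84, 147, 9, 30, 21, -81] -> [-81, 21, 30, 9, 147, 84, -48, -6, 39] -> [-81, -48] -> [-48, -81]
  [-48, -46, 44, 34, -9, -2, -48, -49] -> [-49, -48, -2, -9, 34, 44, -46, -48] -> [-147, -144, -6, -27, 102, 132, -138, -144] -> [-144, -138, 132, 102, -27, -6, -144, -147] -> [-144, -138, -27, -144, -147] -> [-147, -144, -27, -138, -144]
  [15, 22, -14, 22, -45, 47, 16, 18] -> [18, 16, 47, -45, 22, -14, 22, 15] -> [54, 48, 141, -135, 66, -42, 66, 45] -> [45, 66, -42, 66, -135, 141, 48, 54] -> [-42, -135] -> [-135, -42]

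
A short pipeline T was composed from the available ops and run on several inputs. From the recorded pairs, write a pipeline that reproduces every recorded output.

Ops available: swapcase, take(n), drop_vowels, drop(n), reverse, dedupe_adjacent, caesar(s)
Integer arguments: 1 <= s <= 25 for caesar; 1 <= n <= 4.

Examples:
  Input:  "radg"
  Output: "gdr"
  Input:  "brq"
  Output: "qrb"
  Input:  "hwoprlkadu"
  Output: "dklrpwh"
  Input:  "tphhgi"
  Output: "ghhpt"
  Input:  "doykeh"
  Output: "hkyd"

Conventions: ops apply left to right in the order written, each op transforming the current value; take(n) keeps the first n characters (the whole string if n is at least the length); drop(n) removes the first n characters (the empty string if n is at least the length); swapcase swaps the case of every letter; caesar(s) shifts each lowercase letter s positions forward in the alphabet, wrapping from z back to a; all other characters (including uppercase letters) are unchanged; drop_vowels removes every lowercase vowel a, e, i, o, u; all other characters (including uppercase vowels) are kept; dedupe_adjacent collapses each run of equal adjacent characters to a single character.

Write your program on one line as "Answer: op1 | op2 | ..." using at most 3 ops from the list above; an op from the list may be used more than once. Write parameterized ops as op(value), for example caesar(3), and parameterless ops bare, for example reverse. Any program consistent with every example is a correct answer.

drop_vowels | reverse

Check, running the answer program on each example:
  "radg" -> "rdg" -> "gdr"
  "brq" -> "brq" -> "qrb"
  "hwoprlkadu" -> "hwprlkd" -> "dklrpwh"
  "tphhgi" -> "tphhg" -> "ghhpt"
  "doykeh" -> "dykh" -> "hkyd"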